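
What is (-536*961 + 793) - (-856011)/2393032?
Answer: -1230742680685/2393032 ≈ -5.1430e+5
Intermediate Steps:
(-536*961 + 793) - (-856011)/2393032 = (-515096 + 793) - (-856011)/2393032 = -514303 - 1*(-856011/2393032) = -514303 + 856011/2393032 = -1230742680685/2393032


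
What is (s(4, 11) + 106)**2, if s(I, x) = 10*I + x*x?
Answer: 71289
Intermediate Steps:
s(I, x) = x**2 + 10*I (s(I, x) = 10*I + x**2 = x**2 + 10*I)
(s(4, 11) + 106)**2 = ((11**2 + 10*4) + 106)**2 = ((121 + 40) + 106)**2 = (161 + 106)**2 = 267**2 = 71289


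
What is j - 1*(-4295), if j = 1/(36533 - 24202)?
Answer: 52961646/12331 ≈ 4295.0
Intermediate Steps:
j = 1/12331 ≈ 8.1096e-5
j - 1*(-4295) = 1/12331 - 1*(-4295) = 1/12331 + 4295 = 52961646/12331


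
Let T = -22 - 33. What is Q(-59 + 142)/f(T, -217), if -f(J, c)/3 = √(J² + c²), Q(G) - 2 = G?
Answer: -85*√50114/150342 ≈ -0.12657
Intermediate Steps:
Q(G) = 2 + G
T = -55
f(J, c) = -3*√(J² + c²)
Q(-59 + 142)/f(T, -217) = (2 + (-59 + 142))/((-3*√((-55)² + (-217)²))) = (2 + 83)/((-3*√(3025 + 47089))) = 85/((-3*√50114)) = 85*(-√50114/150342) = -85*√50114/150342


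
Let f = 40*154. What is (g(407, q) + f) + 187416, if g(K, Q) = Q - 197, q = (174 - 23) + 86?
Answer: 193616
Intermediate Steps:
q = 237 (q = 151 + 86 = 237)
g(K, Q) = -197 + Q
f = 6160
(g(407, q) + f) + 187416 = ((-197 + 237) + 6160) + 187416 = (40 + 6160) + 187416 = 6200 + 187416 = 193616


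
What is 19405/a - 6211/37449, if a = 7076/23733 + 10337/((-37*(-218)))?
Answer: 139110164934872603/11324691332613 ≈ 12284.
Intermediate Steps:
a = 302403037/191430378 (a = 7076*(1/23733) + 10337/8066 = 7076/23733 + 10337*(1/8066) = 7076/23733 + 10337/8066 = 302403037/191430378 ≈ 1.5797)
19405/a - 6211/37449 = 19405/(302403037/191430378) - 6211/37449 = 19405*(191430378/302403037) - 6211*1/37449 = 3714706485090/302403037 - 6211/37449 = 139110164934872603/11324691332613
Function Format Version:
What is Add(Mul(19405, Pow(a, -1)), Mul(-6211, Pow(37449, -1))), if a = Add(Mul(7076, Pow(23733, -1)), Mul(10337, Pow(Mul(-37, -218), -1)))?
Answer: Rational(139110164934872603, 11324691332613) ≈ 12284.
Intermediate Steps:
a = Rational(302403037, 191430378) (a = Add(Mul(7076, Rational(1, 23733)), Mul(10337, Pow(8066, -1))) = Add(Rational(7076, 23733), Mul(10337, Rational(1, 8066))) = Add(Rational(7076, 23733), Rational(10337, 8066)) = Rational(302403037, 191430378) ≈ 1.5797)
Add(Mul(19405, Pow(a, -1)), Mul(-6211, Pow(37449, -1))) = Add(Mul(19405, Pow(Rational(302403037, 191430378), -1)), Mul(-6211, Pow(37449, -1))) = Add(Mul(19405, Rational(191430378, 302403037)), Mul(-6211, Rational(1, 37449))) = Add(Rational(3714706485090, 302403037), Rational(-6211, 37449)) = Rational(139110164934872603, 11324691332613)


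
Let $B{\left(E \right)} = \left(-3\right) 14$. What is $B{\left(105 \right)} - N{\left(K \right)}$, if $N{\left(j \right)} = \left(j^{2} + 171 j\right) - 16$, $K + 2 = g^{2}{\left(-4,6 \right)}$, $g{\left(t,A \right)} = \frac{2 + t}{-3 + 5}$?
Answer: $144$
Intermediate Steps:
$g{\left(t,A \right)} = 1 + \frac{t}{2}$ ($g{\left(t,A \right)} = \frac{2 + t}{2} = \left(2 + t\right) \frac{1}{2} = 1 + \frac{t}{2}$)
$K = -1$ ($K = -2 + \left(1 + \frac{1}{2} \left(-4\right)\right)^{2} = -2 + \left(1 - 2\right)^{2} = -2 + \left(-1\right)^{2} = -2 + 1 = -1$)
$N{\left(j \right)} = -16 + j^{2} + 171 j$
$B{\left(E \right)} = -42$
$B{\left(105 \right)} - N{\left(K \right)} = -42 - \left(-16 + \left(-1\right)^{2} + 171 \left(-1\right)\right) = -42 - \left(-16 + 1 - 171\right) = -42 - -186 = -42 + 186 = 144$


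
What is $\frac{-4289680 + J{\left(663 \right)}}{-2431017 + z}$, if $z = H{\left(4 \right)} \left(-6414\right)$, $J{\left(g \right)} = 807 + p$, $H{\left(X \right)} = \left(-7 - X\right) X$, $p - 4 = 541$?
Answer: $\frac{4288328}{2148801} \approx 1.9957$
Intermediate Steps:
$p = 545$ ($p = 4 + 541 = 545$)
$H{\left(X \right)} = X \left(-7 - X\right)$
$J{\left(g \right)} = 1352$ ($J{\left(g \right)} = 807 + 545 = 1352$)
$z = 282216$ ($z = \left(-1\right) 4 \left(7 + 4\right) \left(-6414\right) = \left(-1\right) 4 \cdot 11 \left(-6414\right) = \left(-44\right) \left(-6414\right) = 282216$)
$\frac{-4289680 + J{\left(663 \right)}}{-2431017 + z} = \frac{-4289680 + 1352}{-2431017 + 282216} = - \frac{4288328}{-2148801} = \left(-4288328\right) \left(- \frac{1}{2148801}\right) = \frac{4288328}{2148801}$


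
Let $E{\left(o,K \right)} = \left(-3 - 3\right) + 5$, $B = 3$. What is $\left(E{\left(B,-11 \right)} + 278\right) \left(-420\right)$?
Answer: $-116340$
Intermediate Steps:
$E{\left(o,K \right)} = -1$ ($E{\left(o,K \right)} = -6 + 5 = -1$)
$\left(E{\left(B,-11 \right)} + 278\right) \left(-420\right) = \left(-1 + 278\right) \left(-420\right) = 277 \left(-420\right) = -116340$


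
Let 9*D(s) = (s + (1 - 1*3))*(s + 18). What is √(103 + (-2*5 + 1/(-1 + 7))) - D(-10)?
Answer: 32/3 + √3354/6 ≈ 20.319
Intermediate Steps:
D(s) = (-2 + s)*(18 + s)/9 (D(s) = ((s + (1 - 1*3))*(s + 18))/9 = ((s + (1 - 3))*(18 + s))/9 = ((s - 2)*(18 + s))/9 = ((-2 + s)*(18 + s))/9 = (-2 + s)*(18 + s)/9)
√(103 + (-2*5 + 1/(-1 + 7))) - D(-10) = √(103 + (-2*5 + 1/(-1 + 7))) - (-4 + (⅑)*(-10)² + (16/9)*(-10)) = √(103 + (-10 + 1/6)) - (-4 + (⅑)*100 - 160/9) = √(103 + (-10 + ⅙)) - (-4 + 100/9 - 160/9) = √(103 - 59/6) - 1*(-32/3) = √(559/6) + 32/3 = √3354/6 + 32/3 = 32/3 + √3354/6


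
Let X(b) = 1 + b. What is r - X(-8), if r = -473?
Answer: -466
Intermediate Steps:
r - X(-8) = -473 - (1 - 8) = -473 - 1*(-7) = -473 + 7 = -466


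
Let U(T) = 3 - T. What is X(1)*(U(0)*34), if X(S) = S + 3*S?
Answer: 408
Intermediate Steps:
X(S) = 4*S
X(1)*(U(0)*34) = (4*1)*((3 - 1*0)*34) = 4*((3 + 0)*34) = 4*(3*34) = 4*102 = 408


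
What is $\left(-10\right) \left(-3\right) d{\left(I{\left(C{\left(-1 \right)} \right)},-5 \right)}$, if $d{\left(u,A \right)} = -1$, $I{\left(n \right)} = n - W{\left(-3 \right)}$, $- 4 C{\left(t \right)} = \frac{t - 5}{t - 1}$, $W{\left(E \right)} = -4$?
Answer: $-30$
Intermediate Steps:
$C{\left(t \right)} = - \frac{-5 + t}{4 \left(-1 + t\right)}$ ($C{\left(t \right)} = - \frac{\left(t - 5\right) \frac{1}{t - 1}}{4} = - \frac{\left(-5 + t\right) \frac{1}{-1 + t}}{4} = - \frac{\frac{1}{-1 + t} \left(-5 + t\right)}{4} = - \frac{-5 + t}{4 \left(-1 + t\right)}$)
$I{\left(n \right)} = 4 + n$ ($I{\left(n \right)} = n - -4 = n + 4 = 4 + n$)
$\left(-10\right) \left(-3\right) d{\left(I{\left(C{\left(-1 \right)} \right)},-5 \right)} = \left(-10\right) \left(-3\right) \left(-1\right) = 30 \left(-1\right) = -30$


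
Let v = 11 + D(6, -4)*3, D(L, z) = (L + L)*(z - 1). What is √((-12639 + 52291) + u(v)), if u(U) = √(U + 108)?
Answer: √(39652 + I*√61) ≈ 199.13 + 0.02*I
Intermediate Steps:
D(L, z) = 2*L*(-1 + z) (D(L, z) = (2*L)*(-1 + z) = 2*L*(-1 + z))
v = -169 (v = 11 + (2*6*(-1 - 4))*3 = 11 + (2*6*(-5))*3 = 11 - 60*3 = 11 - 180 = -169)
u(U) = √(108 + U)
√((-12639 + 52291) + u(v)) = √((-12639 + 52291) + √(108 - 169)) = √(39652 + √(-61)) = √(39652 + I*√61)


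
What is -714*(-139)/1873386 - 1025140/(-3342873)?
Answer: 41708327737/115972064407 ≈ 0.35964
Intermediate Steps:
-714*(-139)/1873386 - 1025140/(-3342873) = 99246*(1/1873386) - 1025140*(-1/3342873) = 16541/312231 + 1025140/3342873 = 41708327737/115972064407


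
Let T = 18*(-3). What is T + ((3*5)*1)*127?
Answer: 1851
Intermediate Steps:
T = -54
T + ((3*5)*1)*127 = -54 + ((3*5)*1)*127 = -54 + (15*1)*127 = -54 + 15*127 = -54 + 1905 = 1851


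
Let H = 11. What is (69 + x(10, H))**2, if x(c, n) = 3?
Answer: 5184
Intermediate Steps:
(69 + x(10, H))**2 = (69 + 3)**2 = 72**2 = 5184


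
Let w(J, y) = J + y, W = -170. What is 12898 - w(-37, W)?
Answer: 13105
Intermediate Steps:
12898 - w(-37, W) = 12898 - (-37 - 170) = 12898 - 1*(-207) = 12898 + 207 = 13105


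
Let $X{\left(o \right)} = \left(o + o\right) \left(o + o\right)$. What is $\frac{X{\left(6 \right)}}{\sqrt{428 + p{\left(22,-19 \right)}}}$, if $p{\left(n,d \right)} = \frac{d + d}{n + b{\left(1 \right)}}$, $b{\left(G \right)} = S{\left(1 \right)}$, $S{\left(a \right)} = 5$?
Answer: $\frac{216 \sqrt{34554}}{5759} \approx 6.972$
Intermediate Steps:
$b{\left(G \right)} = 5$
$p{\left(n,d \right)} = \frac{2 d}{5 + n}$ ($p{\left(n,d \right)} = \frac{d + d}{n + 5} = \frac{2 d}{5 + n}$)
$X{\left(o \right)} = 4 o^{2}$ ($X{\left(o \right)} = 2 o 2 o = 4 o^{2}$)
$\frac{X{\left(6 \right)}}{\sqrt{428 + p{\left(22,-19 \right)}}} = \frac{4 \cdot 6^{2}}{\sqrt{428 + 2 \left(-19\right) \frac{1}{5 + 22}}} = \frac{4 \cdot 36}{\sqrt{428 + 2 \left(-19\right) \frac{1}{27}}} = \frac{144}{\sqrt{428 + 2 \left(-19\right) \frac{1}{27}}} = \frac{144}{\sqrt{428 - \frac{38}{27}}} = \frac{144}{\sqrt{\frac{11518}{27}}} = \frac{144}{\frac{1}{9} \sqrt{34554}} = 144 \frac{3 \sqrt{34554}}{11518} = \frac{216 \sqrt{34554}}{5759}$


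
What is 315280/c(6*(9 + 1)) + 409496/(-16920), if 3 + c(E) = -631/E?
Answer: -40050544657/1715265 ≈ -23349.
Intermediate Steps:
c(E) = -3 - 631/E
315280/c(6*(9 + 1)) + 409496/(-16920) = 315280/(-3 - 631*1/(6*(9 + 1))) + 409496/(-16920) = 315280/(-3 - 631/(6*10)) + 409496*(-1/16920) = 315280/(-3 - 631/60) - 51187/2115 = 315280/(-811/60) - 51187/2115 = 315280*(-60/811) - 51187/2115 = -18916800/811 - 51187/2115 = -40050544657/1715265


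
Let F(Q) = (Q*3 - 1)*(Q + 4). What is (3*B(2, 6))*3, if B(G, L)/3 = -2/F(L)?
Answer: -27/85 ≈ -0.31765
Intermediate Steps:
F(Q) = (-1 + 3*Q)*(4 + Q) (F(Q) = (3*Q - 1)*(4 + Q) = (-1 + 3*Q)*(4 + Q))
B(G, L) = -6/(-4 + 3*L² + 11*L) (B(G, L) = 3*(-2/(-4 + 3*L² + 11*L)) = -6/(-4 + 3*L² + 11*L))
(3*B(2, 6))*3 = (3*(-6/(-4 + 3*6² + 11*6)))*3 = (3*(-6/(-4 + 3*36 + 66)))*3 = (3*(-6/(-4 + 108 + 66)))*3 = (3*(-6/170))*3 = (3*(-6*1/170))*3 = (3*(-3/85))*3 = -9/85*3 = -27/85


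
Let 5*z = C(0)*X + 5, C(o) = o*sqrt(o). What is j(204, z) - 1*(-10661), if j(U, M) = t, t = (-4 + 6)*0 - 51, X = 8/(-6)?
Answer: 10610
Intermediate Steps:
X = -4/3 (X = 8*(-1/6) = -4/3 ≈ -1.3333)
C(o) = o**(3/2)
t = -51 (t = 2*0 - 51 = 0 - 51 = -51)
z = 1 (z = (0**(3/2)*(-4/3) + 5)/5 = (0*(-4/3) + 5)/5 = (0 + 5)/5 = (1/5)*5 = 1)
j(U, M) = -51
j(204, z) - 1*(-10661) = -51 - 1*(-10661) = -51 + 10661 = 10610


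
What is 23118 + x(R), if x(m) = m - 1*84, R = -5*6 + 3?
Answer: 23007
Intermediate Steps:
R = -27 (R = -30 + 3 = -27)
x(m) = -84 + m (x(m) = m - 84 = -84 + m)
23118 + x(R) = 23118 + (-84 - 27) = 23118 - 111 = 23007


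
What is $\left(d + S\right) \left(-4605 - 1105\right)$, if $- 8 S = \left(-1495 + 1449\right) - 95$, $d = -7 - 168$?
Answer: $\frac{3594445}{4} \approx 8.9861 \cdot 10^{5}$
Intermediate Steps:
$d = -175$ ($d = -7 - 168 = -175$)
$S = \frac{141}{8}$ ($S = - \frac{\left(-1495 + 1449\right) - 95}{8} = - \frac{-46 - 95}{8} = \left(- \frac{1}{8}\right) \left(-141\right) = \frac{141}{8} \approx 17.625$)
$\left(d + S\right) \left(-4605 - 1105\right) = \left(-175 + \frac{141}{8}\right) \left(-4605 - 1105\right) = \left(- \frac{1259}{8}\right) \left(-5710\right) = \frac{3594445}{4}$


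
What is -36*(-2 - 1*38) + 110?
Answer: 1550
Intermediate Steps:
-36*(-2 - 1*38) + 110 = -36*(-2 - 38) + 110 = -36*(-40) + 110 = 1440 + 110 = 1550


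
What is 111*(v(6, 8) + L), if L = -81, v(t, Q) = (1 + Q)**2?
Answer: 0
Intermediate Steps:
111*(v(6, 8) + L) = 111*((1 + 8)**2 - 81) = 111*(9**2 - 81) = 111*(81 - 81) = 111*0 = 0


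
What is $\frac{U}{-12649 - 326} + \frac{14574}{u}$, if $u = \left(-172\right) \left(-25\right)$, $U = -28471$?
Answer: $\frac{6230459}{1115850} \approx 5.5836$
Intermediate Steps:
$u = 4300$
$\frac{U}{-12649 - 326} + \frac{14574}{u} = - \frac{28471}{-12649 - 326} + \frac{14574}{4300} = - \frac{28471}{-12649 - 326} + 14574 \cdot \frac{1}{4300} = - \frac{28471}{-12975} + \frac{7287}{2150} = \left(-28471\right) \left(- \frac{1}{12975}\right) + \frac{7287}{2150} = \frac{28471}{12975} + \frac{7287}{2150} = \frac{6230459}{1115850}$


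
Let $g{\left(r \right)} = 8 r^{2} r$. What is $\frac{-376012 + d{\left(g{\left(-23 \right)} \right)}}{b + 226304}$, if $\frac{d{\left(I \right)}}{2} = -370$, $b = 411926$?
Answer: $- \frac{188376}{319115} \approx -0.59031$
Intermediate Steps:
$g{\left(r \right)} = 8 r^{3}$
$d{\left(I \right)} = -740$ ($d{\left(I \right)} = 2 \left(-370\right) = -740$)
$\frac{-376012 + d{\left(g{\left(-23 \right)} \right)}}{b + 226304} = \frac{-376012 - 740}{411926 + 226304} = - \frac{376752}{638230} = \left(-376752\right) \frac{1}{638230} = - \frac{188376}{319115}$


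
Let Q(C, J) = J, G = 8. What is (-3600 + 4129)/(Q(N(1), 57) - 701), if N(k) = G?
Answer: -23/28 ≈ -0.82143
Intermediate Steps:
N(k) = 8
(-3600 + 4129)/(Q(N(1), 57) - 701) = (-3600 + 4129)/(57 - 701) = 529/(-644) = 529*(-1/644) = -23/28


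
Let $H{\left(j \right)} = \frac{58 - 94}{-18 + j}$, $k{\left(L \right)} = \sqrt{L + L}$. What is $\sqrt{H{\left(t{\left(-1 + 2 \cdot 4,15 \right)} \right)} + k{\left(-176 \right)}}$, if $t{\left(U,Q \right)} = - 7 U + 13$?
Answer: $\frac{\sqrt{6 + 36 i \sqrt{22}}}{3} \approx 3.1177 + 3.0089 i$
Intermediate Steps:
$t{\left(U,Q \right)} = 13 - 7 U$
$k{\left(L \right)} = \sqrt{2} \sqrt{L}$ ($k{\left(L \right)} = \sqrt{2 L} = \sqrt{2} \sqrt{L}$)
$H{\left(j \right)} = - \frac{36}{-18 + j}$
$\sqrt{H{\left(t{\left(-1 + 2 \cdot 4,15 \right)} \right)} + k{\left(-176 \right)}} = \sqrt{- \frac{36}{-18 + \left(13 - 7 \left(-1 + 2 \cdot 4\right)\right)} + \sqrt{2} \sqrt{-176}} = \sqrt{- \frac{36}{-18 + \left(13 - 7 \left(-1 + 8\right)\right)} + \sqrt{2} \cdot 4 i \sqrt{11}} = \sqrt{- \frac{36}{-18 + \left(13 - 49\right)} + 4 i \sqrt{22}} = \sqrt{- \frac{36}{-18 - 36} + 4 i \sqrt{22}} = \sqrt{- \frac{36}{-54} + 4 i \sqrt{22}} = \sqrt{\left(-36\right) \left(- \frac{1}{54}\right) + 4 i \sqrt{22}} = \sqrt{\frac{2}{3} + 4 i \sqrt{22}}$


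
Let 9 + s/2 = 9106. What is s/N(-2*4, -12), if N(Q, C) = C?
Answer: -9097/6 ≈ -1516.2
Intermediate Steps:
s = 18194 (s = -18 + 2*9106 = -18 + 18212 = 18194)
s/N(-2*4, -12) = 18194/(-12) = 18194*(-1/12) = -9097/6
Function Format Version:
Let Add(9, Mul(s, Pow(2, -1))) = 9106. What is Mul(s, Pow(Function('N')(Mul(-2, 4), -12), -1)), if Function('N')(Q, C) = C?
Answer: Rational(-9097, 6) ≈ -1516.2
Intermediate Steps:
s = 18194 (s = Add(-18, Mul(2, 9106)) = Add(-18, 18212) = 18194)
Mul(s, Pow(Function('N')(Mul(-2, 4), -12), -1)) = Mul(18194, Pow(-12, -1)) = Mul(18194, Rational(-1, 12)) = Rational(-9097, 6)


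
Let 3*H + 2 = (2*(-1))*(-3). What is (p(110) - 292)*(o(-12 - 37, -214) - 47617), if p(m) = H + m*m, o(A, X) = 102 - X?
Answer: -558593276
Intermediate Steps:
H = 4/3 (H = -⅔ + ((2*(-1))*(-3))/3 = -⅔ + (-2*(-3))/3 = -⅔ + (⅓)*6 = -⅔ + 2 = 4/3 ≈ 1.3333)
p(m) = 4/3 + m² (p(m) = 4/3 + m*m = 4/3 + m²)
(p(110) - 292)*(o(-12 - 37, -214) - 47617) = ((4/3 + 110²) - 292)*((102 - 1*(-214)) - 47617) = ((4/3 + 12100) - 292)*((102 + 214) - 47617) = (36304/3 - 292)*(316 - 47617) = (35428/3)*(-47301) = -558593276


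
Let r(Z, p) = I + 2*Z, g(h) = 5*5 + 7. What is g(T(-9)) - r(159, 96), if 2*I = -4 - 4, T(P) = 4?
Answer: -282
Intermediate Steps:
I = -4 (I = (-4 - 4)/2 = (1/2)*(-8) = -4)
g(h) = 32 (g(h) = 25 + 7 = 32)
r(Z, p) = -4 + 2*Z
g(T(-9)) - r(159, 96) = 32 - (-4 + 2*159) = 32 - (-4 + 318) = 32 - 1*314 = 32 - 314 = -282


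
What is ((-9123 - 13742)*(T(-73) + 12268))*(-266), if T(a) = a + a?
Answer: 73727094980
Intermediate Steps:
T(a) = 2*a
((-9123 - 13742)*(T(-73) + 12268))*(-266) = ((-9123 - 13742)*(2*(-73) + 12268))*(-266) = -22865*(-146 + 12268)*(-266) = -22865*12122*(-266) = -277169530*(-266) = 73727094980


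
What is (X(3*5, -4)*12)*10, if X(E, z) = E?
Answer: 1800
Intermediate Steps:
(X(3*5, -4)*12)*10 = ((3*5)*12)*10 = (15*12)*10 = 180*10 = 1800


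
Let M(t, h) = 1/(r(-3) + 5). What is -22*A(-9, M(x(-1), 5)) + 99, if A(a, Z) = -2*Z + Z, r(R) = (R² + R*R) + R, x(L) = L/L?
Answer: 1001/10 ≈ 100.10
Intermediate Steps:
x(L) = 1
r(R) = R + 2*R² (r(R) = (R² + R²) + R = 2*R² + R = R + 2*R²)
M(t, h) = 1/20 (M(t, h) = 1/(-3*(1 + 2*(-3)) + 5) = 1/(-3*(1 - 6) + 5) = 1/(-3*(-5) + 5) = 1/(15 + 5) = 1/20)
A(a, Z) = -Z
-22*A(-9, M(x(-1), 5)) + 99 = -(-22)/20 + 99 = -22*(-1/20) + 99 = 11/10 + 99 = 1001/10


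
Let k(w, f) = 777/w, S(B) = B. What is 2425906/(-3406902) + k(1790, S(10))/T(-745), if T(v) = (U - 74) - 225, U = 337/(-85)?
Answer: -100945735037/141481826256 ≈ -0.71349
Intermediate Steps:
U = -337/85 (U = 337*(-1/85) = -337/85 ≈ -3.9647)
T(v) = -25752/85 (T(v) = (-337/85 - 74) - 225 = -6627/85 - 225 = -25752/85)
2425906/(-3406902) + k(1790, S(10))/T(-745) = 2425906/(-3406902) + (777/1790)/(-25752/85) = 2425906*(-1/3406902) + (777*(1/1790))*(-85/25752) = -1212953/1703451 + (777/1790)*(-85/25752) = -1212953/1703451 - 119/83056 = -100945735037/141481826256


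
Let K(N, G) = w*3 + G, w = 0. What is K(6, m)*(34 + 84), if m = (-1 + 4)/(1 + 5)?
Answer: 59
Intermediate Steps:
m = ½ (m = 3/6 = 3*(⅙) = ½ ≈ 0.50000)
K(N, G) = G (K(N, G) = 0*3 + G = 0 + G = G)
K(6, m)*(34 + 84) = (34 + 84)/2 = (½)*118 = 59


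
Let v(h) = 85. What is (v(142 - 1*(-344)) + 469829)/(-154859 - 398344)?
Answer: -156638/184401 ≈ -0.84944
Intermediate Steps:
(v(142 - 1*(-344)) + 469829)/(-154859 - 398344) = (85 + 469829)/(-154859 - 398344) = 469914/(-553203) = 469914*(-1/553203) = -156638/184401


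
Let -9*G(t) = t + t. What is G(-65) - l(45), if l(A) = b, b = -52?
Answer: 598/9 ≈ 66.444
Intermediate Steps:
l(A) = -52
G(t) = -2*t/9 (G(t) = -(t + t)/9 = -2*t/9)
G(-65) - l(45) = -2/9*(-65) - 1*(-52) = 130/9 + 52 = 598/9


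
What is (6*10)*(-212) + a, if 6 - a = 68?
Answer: -12782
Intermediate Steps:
a = -62 (a = 6 - 1*68 = 6 - 68 = -62)
(6*10)*(-212) + a = (6*10)*(-212) - 62 = 60*(-212) - 62 = -12720 - 62 = -12782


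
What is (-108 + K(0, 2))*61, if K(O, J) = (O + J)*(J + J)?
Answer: -6100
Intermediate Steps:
K(O, J) = 2*J*(J + O) (K(O, J) = (J + O)*(2*J) = 2*J*(J + O))
(-108 + K(0, 2))*61 = (-108 + 2*2*(2 + 0))*61 = (-108 + 2*2*2)*61 = (-108 + 8)*61 = -100*61 = -6100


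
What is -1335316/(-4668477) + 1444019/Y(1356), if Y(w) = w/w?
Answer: 6741370824379/4668477 ≈ 1.4440e+6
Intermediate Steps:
Y(w) = 1
-1335316/(-4668477) + 1444019/Y(1356) = -1335316/(-4668477) + 1444019/1 = -1335316*(-1/4668477) + 1444019*1 = 1335316/4668477 + 1444019 = 6741370824379/4668477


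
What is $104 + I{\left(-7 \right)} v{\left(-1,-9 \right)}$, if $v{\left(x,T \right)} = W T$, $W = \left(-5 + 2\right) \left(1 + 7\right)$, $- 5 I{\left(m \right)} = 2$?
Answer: $\frac{88}{5} \approx 17.6$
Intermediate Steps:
$I{\left(m \right)} = - \frac{2}{5}$ ($I{\left(m \right)} = \left(- \frac{1}{5}\right) 2 = - \frac{2}{5}$)
$W = -24$ ($W = \left(-3\right) 8 = -24$)
$v{\left(x,T \right)} = - 24 T$
$104 + I{\left(-7 \right)} v{\left(-1,-9 \right)} = 104 - \frac{2 \left(\left(-24\right) \left(-9\right)\right)}{5} = 104 - \frac{432}{5} = \frac{88}{5}$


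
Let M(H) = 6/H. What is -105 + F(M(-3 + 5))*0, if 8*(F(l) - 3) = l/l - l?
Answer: -105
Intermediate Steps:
F(l) = 25/8 - l/8 (F(l) = 3 + (l/l - l)/8 = 3 + (1 - l)/8 = 3 + (⅛ - l/8) = 25/8 - l/8)
-105 + F(M(-3 + 5))*0 = -105 + (25/8 - 3/(4*(-3 + 5)))*0 = -105 + (25/8 - 3/(4*2))*0 = -105 + (25/8 - ⅛*3)*0 = -105 + (25/8 - 3/8)*0 = -105 + (11/4)*0 = -105 + 0 = -105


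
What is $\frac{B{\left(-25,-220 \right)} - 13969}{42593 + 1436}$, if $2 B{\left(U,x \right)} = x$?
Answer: $- \frac{14079}{44029} \approx -0.31977$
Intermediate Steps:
$B{\left(U,x \right)} = \frac{x}{2}$
$\frac{B{\left(-25,-220 \right)} - 13969}{42593 + 1436} = \frac{\frac{1}{2} \left(-220\right) - 13969}{42593 + 1436} = \frac{-110 - 13969}{44029} = \left(-14079\right) \frac{1}{44029} = - \frac{14079}{44029}$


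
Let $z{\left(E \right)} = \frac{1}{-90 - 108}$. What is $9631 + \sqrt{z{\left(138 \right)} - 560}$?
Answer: $9631 + \frac{i \sqrt{2439382}}{66} \approx 9631.0 + 23.664 i$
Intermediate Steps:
$z{\left(E \right)} = - \frac{1}{198}$ ($z{\left(E \right)} = \frac{1}{-90 - 108} = \frac{1}{-198} = - \frac{1}{198}$)
$9631 + \sqrt{z{\left(138 \right)} - 560} = 9631 + \sqrt{- \frac{1}{198} - 560} = 9631 + \sqrt{- \frac{110881}{198}} = 9631 + \frac{i \sqrt{2439382}}{66}$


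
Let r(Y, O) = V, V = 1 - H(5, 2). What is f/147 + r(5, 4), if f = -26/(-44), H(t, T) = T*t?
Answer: -29093/3234 ≈ -8.9960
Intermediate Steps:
V = -9 (V = 1 - 2*5 = 1 - 1*10 = 1 - 10 = -9)
r(Y, O) = -9
f = 13/22 (f = -26*(-1/44) = 13/22 ≈ 0.59091)
f/147 + r(5, 4) = (13/22)/147 - 9 = (1/147)*(13/22) - 9 = 13/3234 - 9 = -29093/3234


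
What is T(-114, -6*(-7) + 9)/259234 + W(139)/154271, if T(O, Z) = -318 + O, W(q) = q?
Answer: -15305773/19996144207 ≈ -0.00076544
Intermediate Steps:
T(-114, -6*(-7) + 9)/259234 + W(139)/154271 = (-318 - 114)/259234 + 139/154271 = -432*1/259234 + 139*(1/154271) = -216/129617 + 139/154271 = -15305773/19996144207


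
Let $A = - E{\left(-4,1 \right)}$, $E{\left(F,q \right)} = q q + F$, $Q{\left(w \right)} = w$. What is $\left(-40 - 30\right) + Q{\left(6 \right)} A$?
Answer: $-52$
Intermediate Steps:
$E{\left(F,q \right)} = F + q^{2}$ ($E{\left(F,q \right)} = q^{2} + F = F + q^{2}$)
$A = 3$ ($A = - (-4 + 1^{2}) = - (-4 + 1) = \left(-1\right) \left(-3\right) = 3$)
$\left(-40 - 30\right) + Q{\left(6 \right)} A = \left(-40 - 30\right) + 6 \cdot 3 = \left(-40 - 30\right) + 18 = -70 + 18 = -52$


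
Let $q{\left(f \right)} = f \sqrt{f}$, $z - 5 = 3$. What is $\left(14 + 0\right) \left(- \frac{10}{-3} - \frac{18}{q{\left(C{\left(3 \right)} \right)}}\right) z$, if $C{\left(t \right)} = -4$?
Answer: $\frac{1120}{3} - 252 i \approx 373.33 - 252.0 i$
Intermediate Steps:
$z = 8$ ($z = 5 + 3 = 8$)
$q{\left(f \right)} = f^{\frac{3}{2}}$
$\left(14 + 0\right) \left(- \frac{10}{-3} - \frac{18}{q{\left(C{\left(3 \right)} \right)}}\right) z = \left(14 + 0\right) \left(- \frac{10}{-3} - \frac{18}{\left(-4\right)^{\frac{3}{2}}}\right) 8 = 14 \left(\left(-10\right) \left(- \frac{1}{3}\right) - \frac{18}{\left(-8\right) i}\right) 8 = 14 \left(\frac{10}{3} - 18 \frac{i}{8}\right) 8 = 14 \left(\frac{10}{3} - \frac{9 i}{4}\right) 8 = \left(\frac{140}{3} - \frac{63 i}{2}\right) 8 = \frac{1120}{3} - 252 i$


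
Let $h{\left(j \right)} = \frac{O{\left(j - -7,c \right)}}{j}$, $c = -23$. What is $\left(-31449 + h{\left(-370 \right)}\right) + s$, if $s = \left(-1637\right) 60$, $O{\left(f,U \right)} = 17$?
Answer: $- \frac{47977547}{370} \approx -1.2967 \cdot 10^{5}$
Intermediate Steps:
$s = -98220$
$h{\left(j \right)} = \frac{17}{j}$
$\left(-31449 + h{\left(-370 \right)}\right) + s = \left(-31449 + \frac{17}{-370}\right) - 98220 = \left(-31449 + 17 \left(- \frac{1}{370}\right)\right) - 98220 = \left(-31449 - \frac{17}{370}\right) - 98220 = - \frac{11636147}{370} - 98220 = - \frac{47977547}{370}$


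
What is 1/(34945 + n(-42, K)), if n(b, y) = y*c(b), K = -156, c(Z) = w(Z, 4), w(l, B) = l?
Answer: 1/41497 ≈ 2.4098e-5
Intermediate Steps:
c(Z) = Z
n(b, y) = b*y (n(b, y) = y*b = b*y)
1/(34945 + n(-42, K)) = 1/(34945 - 42*(-156)) = 1/(34945 + 6552) = 1/41497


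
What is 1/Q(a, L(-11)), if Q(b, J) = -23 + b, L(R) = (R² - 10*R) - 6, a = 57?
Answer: 1/34 ≈ 0.029412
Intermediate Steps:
L(R) = -6 + R² - 10*R
1/Q(a, L(-11)) = 1/(-23 + 57) = 1/34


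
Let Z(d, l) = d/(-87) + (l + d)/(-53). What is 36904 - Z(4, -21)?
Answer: 170163077/4611 ≈ 36904.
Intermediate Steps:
Z(d, l) = -140*d/4611 - l/53 (Z(d, l) = d*(-1/87) + (d + l)*(-1/53) = -d/87 + (-d/53 - l/53) = -140*d/4611 - l/53)
36904 - Z(4, -21) = 36904 - (-140/4611*4 - 1/53*(-21)) = 36904 - (-560/4611 + 21/53) = 36904 - 1*1267/4611 = 36904 - 1267/4611 = 170163077/4611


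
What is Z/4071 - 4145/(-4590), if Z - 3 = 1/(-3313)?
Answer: 3730010317/4127090238 ≈ 0.90379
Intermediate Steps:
Z = 9938/3313 (Z = 3 + 1/(-3313) = 3 - 1/3313 = 9938/3313 ≈ 2.9997)
Z/4071 - 4145/(-4590) = (9938/3313)/4071 - 4145/(-4590) = (9938/3313)*(1/4071) - 4145*(-1/4590) = 9938/13487223 + 829/918 = 3730010317/4127090238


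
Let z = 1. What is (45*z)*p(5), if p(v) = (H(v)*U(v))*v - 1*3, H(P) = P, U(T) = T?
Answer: 5490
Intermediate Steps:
p(v) = -3 + v³ (p(v) = (v*v)*v - 1*3 = v²*v - 3 = v³ - 3 = -3 + v³)
(45*z)*p(5) = (45*1)*(-3 + 5³) = 45*(-3 + 125) = 45*122 = 5490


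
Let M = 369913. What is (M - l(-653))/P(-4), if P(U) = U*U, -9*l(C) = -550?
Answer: 3328667/144 ≈ 23116.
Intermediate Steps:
l(C) = 550/9 (l(C) = -1/9*(-550) = 550/9)
P(U) = U**2
(M - l(-653))/P(-4) = (369913 - 1*550/9)/((-4)**2) = (369913 - 550/9)/16 = (3328667/9)*(1/16) = 3328667/144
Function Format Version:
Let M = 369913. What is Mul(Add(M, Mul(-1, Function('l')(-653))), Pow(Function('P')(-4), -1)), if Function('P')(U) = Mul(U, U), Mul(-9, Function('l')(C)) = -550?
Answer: Rational(3328667, 144) ≈ 23116.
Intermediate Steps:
Function('l')(C) = Rational(550, 9) (Function('l')(C) = Mul(Rational(-1, 9), -550) = Rational(550, 9))
Function('P')(U) = Pow(U, 2)
Mul(Add(M, Mul(-1, Function('l')(-653))), Pow(Function('P')(-4), -1)) = Mul(Add(369913, Mul(-1, Rational(550, 9))), Pow(Pow(-4, 2), -1)) = Mul(Add(369913, Rational(-550, 9)), Pow(16, -1)) = Mul(Rational(3328667, 9), Rational(1, 16)) = Rational(3328667, 144)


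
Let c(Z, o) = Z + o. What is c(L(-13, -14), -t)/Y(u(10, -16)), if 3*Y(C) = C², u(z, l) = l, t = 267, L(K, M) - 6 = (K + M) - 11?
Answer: -897/256 ≈ -3.5039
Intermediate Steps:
L(K, M) = -5 + K + M (L(K, M) = 6 + ((K + M) - 11) = 6 + (-11 + K + M) = -5 + K + M)
Y(C) = C²/3
c(L(-13, -14), -t)/Y(u(10, -16)) = ((-5 - 13 - 14) - 1*267)/(((⅓)*(-16)²)) = (-32 - 267)/(((⅓)*256)) = -299/256/3 = -299*3/256 = -897/256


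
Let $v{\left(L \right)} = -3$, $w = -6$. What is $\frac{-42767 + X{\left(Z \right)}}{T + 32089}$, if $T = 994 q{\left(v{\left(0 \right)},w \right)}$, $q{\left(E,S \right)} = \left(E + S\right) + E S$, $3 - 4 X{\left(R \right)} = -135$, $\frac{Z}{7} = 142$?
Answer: $- \frac{17093}{16414} \approx -1.0414$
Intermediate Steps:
$Z = 994$ ($Z = 7 \cdot 142 = 994$)
$X{\left(R \right)} = \frac{69}{2}$ ($X{\left(R \right)} = \frac{3}{4} - - \frac{135}{4} = \frac{3}{4} + \frac{135}{4} = \frac{69}{2}$)
$q{\left(E,S \right)} = E + S + E S$
$T = 8946$ ($T = 994 \left(-3 - 6 - -18\right) = 994 \left(-3 - 6 + 18\right) = 994 \cdot 9 = 8946$)
$\frac{-42767 + X{\left(Z \right)}}{T + 32089} = \frac{-42767 + \frac{69}{2}}{8946 + 32089} = - \frac{85465}{2 \cdot 41035} = \left(- \frac{85465}{2}\right) \frac{1}{41035} = - \frac{17093}{16414}$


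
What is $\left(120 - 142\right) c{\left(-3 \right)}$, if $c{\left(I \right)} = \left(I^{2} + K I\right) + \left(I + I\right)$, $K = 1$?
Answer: $0$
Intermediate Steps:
$c{\left(I \right)} = I^{2} + 3 I$ ($c{\left(I \right)} = \left(I^{2} + 1 I\right) + \left(I + I\right) = \left(I^{2} + I\right) + 2 I = \left(I + I^{2}\right) + 2 I = I^{2} + 3 I$)
$\left(120 - 142\right) c{\left(-3 \right)} = \left(120 - 142\right) \left(- 3 \left(3 - 3\right)\right) = - 22 \left(\left(-3\right) 0\right) = \left(-22\right) 0 = 0$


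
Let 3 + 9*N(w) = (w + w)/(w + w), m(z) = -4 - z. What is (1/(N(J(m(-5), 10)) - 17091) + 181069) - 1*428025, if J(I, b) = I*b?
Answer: -37987018885/153821 ≈ -2.4696e+5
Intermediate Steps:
N(w) = -2/9 (N(w) = -⅓ + ((w + w)/(w + w))/9 = -⅓ + ((2*w)/((2*w)))/9 = -⅓ + ((2*w)*(1/(2*w)))/9 = -⅓ + (⅑)*1 = -⅓ + ⅑ = -2/9)
(1/(N(J(m(-5), 10)) - 17091) + 181069) - 1*428025 = (1/(-2/9 - 17091) + 181069) - 1*428025 = (1/(-153821/9) + 181069) - 428025 = (-9/153821 + 181069) - 428025 = 27852214640/153821 - 428025 = -37987018885/153821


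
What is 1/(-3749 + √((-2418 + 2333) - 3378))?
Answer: -3749/14058464 - I*√3463/14058464 ≈ -0.00026667 - 4.1859e-6*I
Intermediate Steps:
1/(-3749 + √((-2418 + 2333) - 3378)) = 1/(-3749 + √(-85 - 3378)) = 1/(-3749 + √(-3463)) = 1/(-3749 + I*√3463)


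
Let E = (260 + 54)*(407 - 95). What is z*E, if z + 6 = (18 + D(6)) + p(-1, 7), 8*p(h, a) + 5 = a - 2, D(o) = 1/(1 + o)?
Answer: 8327280/7 ≈ 1.1896e+6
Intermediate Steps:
E = 97968 (E = 314*312 = 97968)
p(h, a) = -7/8 + a/8 (p(h, a) = -5/8 + (a - 2)/8 = -5/8 + (-2 + a)/8 = -5/8 + (-¼ + a/8) = -7/8 + a/8)
z = 85/7 (z = -6 + ((18 + 1/(1 + 6)) + (-7/8 + (⅛)*7)) = -6 + ((18 + 1/7) + (-7/8 + 7/8)) = -6 + ((18 + ⅐) + 0) = -6 + (127/7 + 0) = -6 + 127/7 = 85/7 ≈ 12.143)
z*E = (85/7)*97968 = 8327280/7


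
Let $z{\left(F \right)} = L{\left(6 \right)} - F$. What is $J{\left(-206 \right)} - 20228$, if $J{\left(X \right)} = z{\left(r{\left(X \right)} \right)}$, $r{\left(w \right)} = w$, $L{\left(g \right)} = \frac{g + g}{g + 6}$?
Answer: $-20021$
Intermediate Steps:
$L{\left(g \right)} = \frac{2 g}{6 + g}$
$z{\left(F \right)} = 1 - F$ ($z{\left(F \right)} = 2 \cdot 6 \frac{1}{6 + 6} - F = 2 \cdot 6 \cdot \frac{1}{12} - F = 1 - F$)
$J{\left(X \right)} = 1 - X$
$J{\left(-206 \right)} - 20228 = \left(1 - -206\right) - 20228 = \left(1 + 206\right) - 20228 = 207 - 20228 = -20021$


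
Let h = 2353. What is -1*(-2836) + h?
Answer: 5189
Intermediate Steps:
-1*(-2836) + h = -1*(-2836) + 2353 = 2836 + 2353 = 5189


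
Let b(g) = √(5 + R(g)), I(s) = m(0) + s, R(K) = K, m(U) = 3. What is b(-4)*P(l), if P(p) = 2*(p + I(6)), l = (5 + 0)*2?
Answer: 38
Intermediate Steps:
l = 10 (l = 5*2 = 10)
I(s) = 3 + s
b(g) = √(5 + g)
P(p) = 18 + 2*p (P(p) = 2*(p + (3 + 6)) = 2*(p + 9) = 2*(9 + p) = 18 + 2*p)
b(-4)*P(l) = √(5 - 4)*(18 + 2*10) = √1*(18 + 20) = 1*38 = 38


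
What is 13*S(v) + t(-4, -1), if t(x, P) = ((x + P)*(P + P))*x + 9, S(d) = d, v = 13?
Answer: 138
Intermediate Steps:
t(x, P) = 9 + 2*P*x*(P + x) (t(x, P) = ((P + x)*(2*P))*x + 9 = (2*P*(P + x))*x + 9 = 2*P*x*(P + x) + 9 = 9 + 2*P*x*(P + x))
13*S(v) + t(-4, -1) = 13*13 + (9 + 2*(-1)*(-4)**2 + 2*(-4)*(-1)**2) = 169 + (9 + 2*(-1)*16 + 2*(-4)*1) = 169 + (9 - 32 - 8) = 169 - 31 = 138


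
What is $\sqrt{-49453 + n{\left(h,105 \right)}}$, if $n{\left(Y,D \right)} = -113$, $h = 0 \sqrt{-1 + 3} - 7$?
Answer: $i \sqrt{49566} \approx 222.63 i$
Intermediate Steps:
$h = -7$ ($h = 0 \sqrt{2} - 7 = 0 - 7 = -7$)
$\sqrt{-49453 + n{\left(h,105 \right)}} = \sqrt{-49453 - 113} = \sqrt{-49566} = i \sqrt{49566}$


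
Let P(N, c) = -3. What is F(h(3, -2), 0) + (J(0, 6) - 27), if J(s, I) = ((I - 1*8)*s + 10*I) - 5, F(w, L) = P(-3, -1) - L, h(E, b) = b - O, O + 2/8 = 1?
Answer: 25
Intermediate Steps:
O = ¾ (O = -¼ + 1 = ¾ ≈ 0.75000)
h(E, b) = -¾ + b (h(E, b) = b - 1*¾ = b - ¾ = -¾ + b)
F(w, L) = -3 - L
J(s, I) = -5 + 10*I + s*(-8 + I) (J(s, I) = ((I - 8)*s + 10*I) - 5 = ((-8 + I)*s + 10*I) - 5 = (s*(-8 + I) + 10*I) - 5 = (10*I + s*(-8 + I)) - 5 = -5 + 10*I + s*(-8 + I))
F(h(3, -2), 0) + (J(0, 6) - 27) = (-3 - 1*0) + ((-5 - 8*0 + 10*6 + 6*0) - 27) = (-3 + 0) + ((-5 + 0 + 60 + 0) - 27) = -3 + (55 - 27) = -3 + 28 = 25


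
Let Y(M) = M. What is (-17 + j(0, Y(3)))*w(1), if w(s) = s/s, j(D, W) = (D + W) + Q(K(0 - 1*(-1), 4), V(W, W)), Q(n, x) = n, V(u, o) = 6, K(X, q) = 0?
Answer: -14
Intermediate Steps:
j(D, W) = D + W (j(D, W) = (D + W) + 0 = D + W)
w(s) = 1
(-17 + j(0, Y(3)))*w(1) = (-17 + (0 + 3))*1 = (-17 + 3)*1 = -14*1 = -14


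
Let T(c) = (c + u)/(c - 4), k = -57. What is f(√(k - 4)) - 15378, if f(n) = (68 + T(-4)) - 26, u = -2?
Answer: -61341/4 ≈ -15335.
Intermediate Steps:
T(c) = (-2 + c)/(-4 + c) (T(c) = (c - 2)/(c - 4) = (-2 + c)/(-4 + c))
f(n) = 171/4 (f(n) = (68 + (-2 - 4)/(-4 - 4)) - 26 = (68 - 6/(-8)) - 26 = (68 - ⅛*(-6)) - 26 = (68 + ¾) - 26 = 275/4 - 26 = 171/4)
f(√(k - 4)) - 15378 = 171/4 - 15378 = -61341/4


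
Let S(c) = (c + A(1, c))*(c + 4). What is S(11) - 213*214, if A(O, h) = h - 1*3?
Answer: -45297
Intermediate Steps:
A(O, h) = -3 + h (A(O, h) = h - 3 = -3 + h)
S(c) = (-3 + 2*c)*(4 + c) (S(c) = (c + (-3 + c))*(c + 4) = (-3 + 2*c)*(4 + c))
S(11) - 213*214 = (-12 + 2*11² + 5*11) - 213*214 = (-12 + 2*121 + 55) - 45582 = (-12 + 242 + 55) - 45582 = 285 - 45582 = -45297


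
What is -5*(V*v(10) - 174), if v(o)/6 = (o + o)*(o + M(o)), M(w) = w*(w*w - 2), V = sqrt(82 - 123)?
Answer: 870 - 594000*I*sqrt(41) ≈ 870.0 - 3.8035e+6*I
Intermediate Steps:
V = I*sqrt(41) (V = sqrt(-41) = I*sqrt(41) ≈ 6.4031*I)
M(w) = w*(-2 + w**2) (M(w) = w*(w**2 - 2) = w*(-2 + w**2))
v(o) = 12*o*(o + o*(-2 + o**2)) (v(o) = 6*((o + o)*(o + o*(-2 + o**2))) = 6*((2*o)*(o + o*(-2 + o**2))) = 6*(2*o*(o + o*(-2 + o**2))) = 12*o*(o + o*(-2 + o**2)))
-5*(V*v(10) - 174) = -5*((I*sqrt(41))*(12*10**2*(-1 + 10**2)) - 174) = -5*((I*sqrt(41))*(12*100*(-1 + 100)) - 174) = -5*((I*sqrt(41))*(12*100*99) - 174) = -5*((I*sqrt(41))*118800 - 174) = -5*(118800*I*sqrt(41) - 174) = -5*(-174 + 118800*I*sqrt(41)) = 870 - 594000*I*sqrt(41)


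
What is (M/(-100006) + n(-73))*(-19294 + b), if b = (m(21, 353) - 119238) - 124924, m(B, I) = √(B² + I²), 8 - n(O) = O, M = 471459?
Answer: -1004956468656/50003 + 38145135*√5002/100006 ≈ -2.0071e+7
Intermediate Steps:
n(O) = 8 - O
b = -244162 + 5*√5002 (b = (√(21² + 353²) - 119238) - 124924 = (√(441 + 124609) - 119238) - 124924 = (√125050 - 119238) - 124924 = (5*√5002 - 119238) - 124924 = (-119238 + 5*√5002) - 124924 = -244162 + 5*√5002 ≈ -2.4381e+5)
(M/(-100006) + n(-73))*(-19294 + b) = (471459/(-100006) + (8 - 1*(-73)))*(-19294 + (-244162 + 5*√5002)) = (471459*(-1/100006) + (8 + 73))*(-263456 + 5*√5002) = (-471459/100006 + 81)*(-263456 + 5*√5002) = 7629027*(-263456 + 5*√5002)/100006 = -1004956468656/50003 + 38145135*√5002/100006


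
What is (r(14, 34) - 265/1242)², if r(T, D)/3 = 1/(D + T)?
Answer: 2247001/98724096 ≈ 0.022760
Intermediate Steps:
r(T, D) = 3/(D + T)
(r(14, 34) - 265/1242)² = (3/(34 + 14) - 265/1242)² = (3/48 - 265*1/1242)² = (3*(1/48) - 265/1242)² = (1/16 - 265/1242)² = (-1499/9936)² = 2247001/98724096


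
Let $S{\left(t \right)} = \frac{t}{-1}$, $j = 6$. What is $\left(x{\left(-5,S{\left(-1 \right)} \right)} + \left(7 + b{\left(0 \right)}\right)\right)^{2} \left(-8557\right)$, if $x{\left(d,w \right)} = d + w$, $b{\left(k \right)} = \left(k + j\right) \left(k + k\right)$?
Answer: $-77013$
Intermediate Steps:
$b{\left(k \right)} = 2 k \left(6 + k\right)$ ($b{\left(k \right)} = \left(k + 6\right) \left(k + k\right) = \left(6 + k\right) 2 k = 2 k \left(6 + k\right)$)
$S{\left(t \right)} = - t$ ($S{\left(t \right)} = t \left(-1\right) = - t$)
$\left(x{\left(-5,S{\left(-1 \right)} \right)} + \left(7 + b{\left(0 \right)}\right)\right)^{2} \left(-8557\right) = \left(\left(-5 - -1\right) + \left(7 + 2 \cdot 0 \left(6 + 0\right)\right)\right)^{2} \left(-8557\right) = \left(\left(-5 + 1\right) + \left(7 + 2 \cdot 0 \cdot 6\right)\right)^{2} \left(-8557\right) = \left(-4 + \left(7 + 0\right)\right)^{2} \left(-8557\right) = \left(-4 + 7\right)^{2} \left(-8557\right) = 3^{2} \left(-8557\right) = 9 \left(-8557\right) = -77013$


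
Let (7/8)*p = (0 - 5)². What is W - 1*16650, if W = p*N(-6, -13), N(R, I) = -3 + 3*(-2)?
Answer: -118350/7 ≈ -16907.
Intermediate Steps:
N(R, I) = -9 (N(R, I) = -3 - 6 = -9)
p = 200/7 (p = 8*(0 - 5)²/7 = (8/7)*(-5)² = (8/7)*25 = 200/7 ≈ 28.571)
W = -1800/7 (W = (200/7)*(-9) = -1800/7 ≈ -257.14)
W - 1*16650 = -1800/7 - 1*16650 = -1800/7 - 16650 = -118350/7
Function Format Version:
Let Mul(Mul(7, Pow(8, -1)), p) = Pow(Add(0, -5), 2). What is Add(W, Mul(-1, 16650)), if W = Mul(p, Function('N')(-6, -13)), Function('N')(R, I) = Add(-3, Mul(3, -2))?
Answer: Rational(-118350, 7) ≈ -16907.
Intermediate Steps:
Function('N')(R, I) = -9 (Function('N')(R, I) = Add(-3, -6) = -9)
p = Rational(200, 7) (p = Mul(Rational(8, 7), Pow(Add(0, -5), 2)) = Mul(Rational(8, 7), Pow(-5, 2)) = Mul(Rational(8, 7), 25) = Rational(200, 7) ≈ 28.571)
W = Rational(-1800, 7) (W = Mul(Rational(200, 7), -9) = Rational(-1800, 7) ≈ -257.14)
Add(W, Mul(-1, 16650)) = Add(Rational(-1800, 7), Mul(-1, 16650)) = Add(Rational(-1800, 7), -16650) = Rational(-118350, 7)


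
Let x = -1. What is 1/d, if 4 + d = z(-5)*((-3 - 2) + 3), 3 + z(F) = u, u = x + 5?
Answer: -⅙ ≈ -0.16667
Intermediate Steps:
u = 4 (u = -1 + 5 = 4)
z(F) = 1 (z(F) = -3 + 4 = 1)
d = -6 (d = -4 + 1*((-3 - 2) + 3) = -4 + 1*(-5 + 3) = -4 + 1*(-2) = -4 - 2 = -6)
1/d = 1/(-6) = -⅙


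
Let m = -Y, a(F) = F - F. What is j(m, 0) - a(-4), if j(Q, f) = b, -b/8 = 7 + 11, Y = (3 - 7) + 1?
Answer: -144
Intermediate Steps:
a(F) = 0
Y = -3 (Y = -4 + 1 = -3)
m = 3 (m = -1*(-3) = 3)
b = -144 (b = -8*(7 + 11) = -8*18 = -144)
j(Q, f) = -144
j(m, 0) - a(-4) = -144 - 1*0 = -144 + 0 = -144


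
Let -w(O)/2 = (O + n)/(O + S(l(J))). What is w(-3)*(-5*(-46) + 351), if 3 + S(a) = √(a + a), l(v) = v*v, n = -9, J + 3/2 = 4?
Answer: -167328/47 - 69720*√2/47 ≈ -5658.0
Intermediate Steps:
J = 5/2 (J = -3/2 + 4 = 5/2 ≈ 2.5000)
l(v) = v²
S(a) = -3 + √2*√a (S(a) = -3 + √(a + a) = -3 + √(2*a) = -3 + √2*√a)
w(O) = -2*(-9 + O)/(-3 + O + 5*√2/2) (w(O) = -2*(O - 9)/(O + (-3 + √2*√((5/2)²))) = -2*(-9 + O)/(O + (-3 + √2*√(25/4))) = -2*(-9 + O)/(O + (-3 + √2*(5/2))) = -2*(-9 + O)/(O + (-3 + 5*√2/2)) = -2*(-9 + O)/(-3 + O + 5*√2/2))
w(-3)*(-5*(-46) + 351) = (4*(9 - 1*(-3))/(-6 + 2*(-3) + 5*√2))*(-5*(-46) + 351) = (4*(9 + 3)/(-6 - 6 + 5*√2))*(230 + 351) = (4*12/(-12 + 5*√2))*581 = (48/(-12 + 5*√2))*581 = 27888/(-12 + 5*√2)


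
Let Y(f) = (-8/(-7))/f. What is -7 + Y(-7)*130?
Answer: -1383/49 ≈ -28.224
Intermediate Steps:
Y(f) = 8/(7*f) (Y(f) = (-8*(-1/7))/f = 8/(7*f))
-7 + Y(-7)*130 = -7 + ((8/7)/(-7))*130 = -7 + ((8/7)*(-1/7))*130 = -7 - 8/49*130 = -7 - 1040/49 = -1383/49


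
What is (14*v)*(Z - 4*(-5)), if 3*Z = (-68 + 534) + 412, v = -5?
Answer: -65660/3 ≈ -21887.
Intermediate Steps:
Z = 878/3 (Z = ((-68 + 534) + 412)/3 = (466 + 412)/3 = (1/3)*878 = 878/3 ≈ 292.67)
(14*v)*(Z - 4*(-5)) = (14*(-5))*(878/3 - 4*(-5)) = -70*(878/3 + 20) = -70*938/3 = -65660/3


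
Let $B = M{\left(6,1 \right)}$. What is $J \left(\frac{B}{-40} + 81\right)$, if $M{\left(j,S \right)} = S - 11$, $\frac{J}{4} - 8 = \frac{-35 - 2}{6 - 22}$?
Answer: $\frac{53625}{16} \approx 3351.6$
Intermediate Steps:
$J = \frac{165}{4}$ ($J = 32 + 4 \frac{-35 - 2}{6 - 22} = 32 + 4 \left(- \frac{37}{-16}\right) = 32 + 4 \left(\left(-37\right) \left(- \frac{1}{16}\right)\right) = 32 + 4 \cdot \frac{37}{16} = 32 + \frac{37}{4} = \frac{165}{4} \approx 41.25$)
$M{\left(j,S \right)} = -11 + S$
$B = -10$ ($B = -11 + 1 = -10$)
$J \left(\frac{B}{-40} + 81\right) = \frac{165 \left(- \frac{10}{-40} + 81\right)}{4} = \frac{165 \left(\left(-10\right) \left(- \frac{1}{40}\right) + 81\right)}{4} = \frac{165 \left(\frac{1}{4} + 81\right)}{4} = \frac{165}{4} \cdot \frac{325}{4} = \frac{53625}{16}$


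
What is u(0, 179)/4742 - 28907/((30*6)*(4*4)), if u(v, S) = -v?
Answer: -28907/2880 ≈ -10.037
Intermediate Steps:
u(0, 179)/4742 - 28907/((30*6)*(4*4)) = -1*0/4742 - 28907/((30*6)*(4*4)) = 0*(1/4742) - 28907/(180*16) = 0 - 28907/2880 = -28907/2880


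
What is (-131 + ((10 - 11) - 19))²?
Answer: 22801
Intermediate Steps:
(-131 + ((10 - 11) - 19))² = (-131 + (-1 - 19))² = (-131 - 20)² = (-151)² = 22801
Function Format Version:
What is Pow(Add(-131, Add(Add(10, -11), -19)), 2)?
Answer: 22801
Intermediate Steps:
Pow(Add(-131, Add(Add(10, -11), -19)), 2) = Pow(Add(-131, Add(-1, -19)), 2) = Pow(Add(-131, -20), 2) = Pow(-151, 2) = 22801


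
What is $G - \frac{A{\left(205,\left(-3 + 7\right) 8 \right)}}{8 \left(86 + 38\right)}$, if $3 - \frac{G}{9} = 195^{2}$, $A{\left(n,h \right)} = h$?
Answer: $- \frac{10608139}{31} \approx -3.422 \cdot 10^{5}$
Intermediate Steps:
$G = -342198$ ($G = 27 - 9 \cdot 195^{2} = 27 - 342225 = -342198$)
$G - \frac{A{\left(205,\left(-3 + 7\right) 8 \right)}}{8 \left(86 + 38\right)} = -342198 - \frac{\left(-3 + 7\right) 8}{8 \left(86 + 38\right)} = -342198 - \frac{4 \cdot 8}{8 \cdot 124} = -342198 - \frac{32}{992} = -342198 - 32 \cdot \frac{1}{992} = -342198 - \frac{1}{31} = - \frac{10608139}{31}$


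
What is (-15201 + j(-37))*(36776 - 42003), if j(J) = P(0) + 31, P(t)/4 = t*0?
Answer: 79293590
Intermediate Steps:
P(t) = 0 (P(t) = 4*(t*0) = 4*0 = 0)
j(J) = 31 (j(J) = 0 + 31 = 31)
(-15201 + j(-37))*(36776 - 42003) = (-15201 + 31)*(36776 - 42003) = -15170*(-5227) = 79293590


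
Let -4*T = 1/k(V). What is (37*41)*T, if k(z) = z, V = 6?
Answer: -1517/24 ≈ -63.208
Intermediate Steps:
T = -1/24 (T = -1/4/6 = -1/4*1/6 = -1/24 ≈ -0.041667)
(37*41)*T = (37*41)*(-1/24) = 1517*(-1/24) = -1517/24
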